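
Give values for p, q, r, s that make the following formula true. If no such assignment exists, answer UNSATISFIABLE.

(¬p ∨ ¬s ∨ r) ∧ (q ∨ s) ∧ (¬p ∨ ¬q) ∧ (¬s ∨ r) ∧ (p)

From the singleton clause (p), p = True.
From the singleton clause (¬q), q = False.
From the singleton clause (s), s = True.
From the singleton clause (r), r = True.
This assignment satisfies each clause.

p=True,  q=False,  r=True,  s=True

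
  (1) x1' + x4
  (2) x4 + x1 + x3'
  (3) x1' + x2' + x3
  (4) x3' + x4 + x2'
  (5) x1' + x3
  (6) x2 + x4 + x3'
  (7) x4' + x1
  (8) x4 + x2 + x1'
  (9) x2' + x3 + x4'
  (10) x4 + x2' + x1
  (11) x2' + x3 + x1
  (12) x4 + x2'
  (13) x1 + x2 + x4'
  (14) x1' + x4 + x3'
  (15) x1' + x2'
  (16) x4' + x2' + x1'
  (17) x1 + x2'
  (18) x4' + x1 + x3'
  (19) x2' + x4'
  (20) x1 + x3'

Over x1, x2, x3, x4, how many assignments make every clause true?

There are 2^4 = 16 truth assignments over (x1, x2, x3, x4).
Check each against the 20 clauses (columns in the order x1, x2, x3, x4):
  F F F F  ✓ satisfies all
  F F F T  ✗ fails (x4' + x1)
  F F T F  ✗ fails (x4 + x1 + x3')
  F F T T  ✗ fails (x4' + x1)
  F T F F  ✗ fails (x4 + x2' + x1)
  F T F T  ✗ fails (x4' + x1)
  F T T F  ✗ fails (x4 + x1 + x3')
  F T T T  ✗ fails (x4' + x1)
  T F F F  ✗ fails (x1' + x4)
  T F F T  ✗ fails (x1' + x3)
  T F T F  ✗ fails (x1' + x4)
  T F T T  ✓ satisfies all
  T T F F  ✗ fails (x1' + x4)
  T T F T  ✗ fails (x1' + x2' + x3)
  T T T F  ✗ fails (x1' + x4)
  T T T T  ✗ fails (x1' + x2')
2 of the 16 rows are models.

2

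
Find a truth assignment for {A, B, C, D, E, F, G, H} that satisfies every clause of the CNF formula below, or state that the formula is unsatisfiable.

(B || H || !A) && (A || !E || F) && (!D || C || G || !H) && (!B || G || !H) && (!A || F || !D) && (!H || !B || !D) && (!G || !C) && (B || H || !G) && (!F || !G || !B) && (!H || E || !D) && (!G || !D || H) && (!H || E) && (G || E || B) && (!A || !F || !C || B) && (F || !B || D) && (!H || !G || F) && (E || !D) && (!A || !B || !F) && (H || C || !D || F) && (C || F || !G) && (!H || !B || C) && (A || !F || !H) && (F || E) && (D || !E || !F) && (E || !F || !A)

A: true; B: false; C: true; D: false; E: true; F: false; G: false; H: true

Try G = false.
Try B = false.
(E) alone gives E = true.
Try H = true.
Try A = true.
Try D = false.
(!F) alone gives F = false.
No clause remains; C is free.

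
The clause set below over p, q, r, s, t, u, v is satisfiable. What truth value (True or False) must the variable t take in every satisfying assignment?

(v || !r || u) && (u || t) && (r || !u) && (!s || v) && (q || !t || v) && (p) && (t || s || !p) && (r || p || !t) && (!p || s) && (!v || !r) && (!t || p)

Suppose t = false.
Unit clause (u) forces u = true.
Unit clause (r) forces r = true.
Unit clause (p) forces p = true.
Unit clause (s) forces s = true.
Unit clause (v) forces v = true.
But (!v) is also a unit clause — contradiction.
So every satisfying assignment has t = True.

True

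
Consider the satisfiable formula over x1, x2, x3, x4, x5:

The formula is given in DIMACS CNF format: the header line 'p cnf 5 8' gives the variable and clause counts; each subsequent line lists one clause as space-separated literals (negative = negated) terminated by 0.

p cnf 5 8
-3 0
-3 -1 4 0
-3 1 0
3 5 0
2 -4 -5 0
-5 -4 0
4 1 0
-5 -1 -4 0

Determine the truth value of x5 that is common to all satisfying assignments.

Suppose x5 = False.
(¬x3) alone gives x3 = False.
Now (x3) is unsatisfied and unit — conflict.
So every satisfying assignment has x5 = True.

True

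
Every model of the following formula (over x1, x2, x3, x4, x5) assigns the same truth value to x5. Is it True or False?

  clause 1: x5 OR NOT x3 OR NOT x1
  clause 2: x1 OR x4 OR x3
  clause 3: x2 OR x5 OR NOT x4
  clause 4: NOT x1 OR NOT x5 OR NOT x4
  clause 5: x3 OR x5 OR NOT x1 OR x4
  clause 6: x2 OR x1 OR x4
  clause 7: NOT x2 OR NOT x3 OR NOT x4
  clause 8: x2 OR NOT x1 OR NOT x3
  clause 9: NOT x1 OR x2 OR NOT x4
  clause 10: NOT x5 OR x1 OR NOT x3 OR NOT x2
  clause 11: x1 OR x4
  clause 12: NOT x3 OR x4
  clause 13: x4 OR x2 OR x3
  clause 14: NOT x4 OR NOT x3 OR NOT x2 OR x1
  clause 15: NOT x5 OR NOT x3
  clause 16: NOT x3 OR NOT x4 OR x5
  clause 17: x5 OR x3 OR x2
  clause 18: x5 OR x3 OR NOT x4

True

Suppose x5 = false.
Case x3 = false:
(x2) alone gives x2 = true.
(NOT x4) alone gives x4 = false.
(x1) alone gives x1 = true.
That conflicts with the unit clause (NOT x1).
So x3 must be the other value — set x3 = true.
(NOT x1) alone gives x1 = false.
(x4) alone gives x4 = true.
That conflicts with the unit clause (NOT x4).
Neither x3 = true nor x3 = false works.
So every satisfying assignment has x5 = True.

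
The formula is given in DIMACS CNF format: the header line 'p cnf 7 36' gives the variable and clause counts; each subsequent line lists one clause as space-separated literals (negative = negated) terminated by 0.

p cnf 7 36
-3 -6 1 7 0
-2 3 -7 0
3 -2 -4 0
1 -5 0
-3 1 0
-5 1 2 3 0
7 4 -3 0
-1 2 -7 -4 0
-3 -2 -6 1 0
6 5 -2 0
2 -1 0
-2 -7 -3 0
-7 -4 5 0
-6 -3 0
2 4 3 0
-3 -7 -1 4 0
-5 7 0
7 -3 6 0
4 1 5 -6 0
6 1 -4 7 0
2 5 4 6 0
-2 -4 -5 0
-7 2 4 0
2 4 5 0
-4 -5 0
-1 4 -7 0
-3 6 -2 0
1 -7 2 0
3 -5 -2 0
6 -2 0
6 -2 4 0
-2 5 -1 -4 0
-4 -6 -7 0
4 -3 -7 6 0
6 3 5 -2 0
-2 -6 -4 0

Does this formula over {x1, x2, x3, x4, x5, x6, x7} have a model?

Yes, satisfiable

Suppose x1 = True.
The clause (x2) is unit, so x2 = True.
The clause (x6) is unit, so x6 = True.
The clause (¬x3) is unit, so x3 = False.
The clause (¬x7) is unit, so x7 = False.
The clause (¬x4) is unit, so x4 = False.
The clause (¬x5) is unit, so x5 = False.
Every clause now holds.
A satisfying assignment: x1 ↦ True,  x2 ↦ True,  x3 ↦ False,  x4 ↦ False,  x5 ↦ False,  x6 ↦ True,  x7 ↦ False.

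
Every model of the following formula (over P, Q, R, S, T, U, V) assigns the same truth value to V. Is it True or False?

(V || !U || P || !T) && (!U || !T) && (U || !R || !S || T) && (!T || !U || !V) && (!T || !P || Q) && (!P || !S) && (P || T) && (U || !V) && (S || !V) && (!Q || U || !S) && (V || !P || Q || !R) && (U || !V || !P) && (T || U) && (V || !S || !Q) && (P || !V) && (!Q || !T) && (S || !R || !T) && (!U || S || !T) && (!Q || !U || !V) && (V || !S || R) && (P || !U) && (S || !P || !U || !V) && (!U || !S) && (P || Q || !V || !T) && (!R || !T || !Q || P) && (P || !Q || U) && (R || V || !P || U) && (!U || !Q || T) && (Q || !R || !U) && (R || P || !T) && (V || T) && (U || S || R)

False

Suppose V = true.
Unit clause (U) forces U = true.
Unit clause (!T) forces T = false.
Unit clause (P) forces P = true.
Unit clause (!S) forces S = false.
But (S) is also a unit clause — contradiction.
So every satisfying assignment has V = False.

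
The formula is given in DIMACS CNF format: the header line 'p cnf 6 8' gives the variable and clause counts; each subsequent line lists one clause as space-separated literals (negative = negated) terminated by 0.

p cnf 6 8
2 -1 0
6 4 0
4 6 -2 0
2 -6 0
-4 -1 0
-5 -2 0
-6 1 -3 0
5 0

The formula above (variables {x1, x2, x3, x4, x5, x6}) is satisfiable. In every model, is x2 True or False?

Suppose x2 = True.
(¬x5) alone gives x5 = False.
Now (x5) is unsatisfied and unit — conflict.
So every satisfying assignment has x2 = False.

False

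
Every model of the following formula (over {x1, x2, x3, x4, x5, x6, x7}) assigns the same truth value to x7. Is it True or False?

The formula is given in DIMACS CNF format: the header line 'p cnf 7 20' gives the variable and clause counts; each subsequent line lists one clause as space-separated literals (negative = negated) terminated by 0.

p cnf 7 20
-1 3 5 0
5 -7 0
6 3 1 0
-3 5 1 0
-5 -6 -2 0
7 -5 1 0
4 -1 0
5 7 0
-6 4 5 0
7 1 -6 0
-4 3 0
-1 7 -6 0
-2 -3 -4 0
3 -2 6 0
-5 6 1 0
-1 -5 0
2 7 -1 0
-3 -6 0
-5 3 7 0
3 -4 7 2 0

True

Suppose x7 = False.
From the singleton clause (x5), x5 = True.
From the singleton clause (x1), x1 = True.
That conflicts with the unit clause (¬x1).
So every satisfying assignment has x7 = True.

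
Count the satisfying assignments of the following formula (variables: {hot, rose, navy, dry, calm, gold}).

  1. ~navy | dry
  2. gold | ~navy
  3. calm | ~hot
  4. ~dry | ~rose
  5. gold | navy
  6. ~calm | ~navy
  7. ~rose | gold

There are 2^6 = 64 truth assignments over (hot, rose, navy, dry, calm, gold).
Split on navy. With navy = 1, the clauses containing navy are satisfied and ~navy drops from the rest; 1 of the 2^5 = 32 assignments to the other variables satisfy what remains.
With navy = 0, by the same count on the reduced clause set, 9 assignments work.
Total: 1 + 9 = 10.

10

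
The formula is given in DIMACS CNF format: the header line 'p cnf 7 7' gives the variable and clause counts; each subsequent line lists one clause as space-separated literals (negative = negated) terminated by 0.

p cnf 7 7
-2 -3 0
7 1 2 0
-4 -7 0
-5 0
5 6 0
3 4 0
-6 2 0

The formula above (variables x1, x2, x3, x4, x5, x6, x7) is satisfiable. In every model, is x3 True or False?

False

Suppose x3 = True.
(¬x2) alone gives x2 = False.
(¬x5) alone gives x5 = False.
(x6) alone gives x6 = True.
That conflicts with the unit clause (¬x6).
So every satisfying assignment has x3 = False.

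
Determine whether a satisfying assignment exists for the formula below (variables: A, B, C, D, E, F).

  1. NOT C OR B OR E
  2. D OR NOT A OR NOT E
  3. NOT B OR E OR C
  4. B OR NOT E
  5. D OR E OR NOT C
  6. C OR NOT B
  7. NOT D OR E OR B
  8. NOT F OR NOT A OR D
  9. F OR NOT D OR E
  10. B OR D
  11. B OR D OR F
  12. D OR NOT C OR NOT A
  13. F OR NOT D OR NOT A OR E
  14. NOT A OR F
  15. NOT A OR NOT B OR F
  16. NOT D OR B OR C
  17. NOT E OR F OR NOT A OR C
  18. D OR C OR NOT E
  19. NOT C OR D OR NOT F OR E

Branch on B: set B = true.
The clause (C) is unit, so C = true.
Branch on D: set D = true.
Branch on F: set F = true.
All clauses hold; A, E can take either value.
A satisfying assignment: A ↦ false; B ↦ true; C ↦ true; D ↦ true; E ↦ true; F ↦ true.

Satisfiable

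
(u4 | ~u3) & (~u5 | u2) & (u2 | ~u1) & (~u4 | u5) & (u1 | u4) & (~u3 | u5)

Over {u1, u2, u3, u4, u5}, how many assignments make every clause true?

There are 2^5 = 32 truth assignments over (u1, u2, u3, u4, u5).
Split on u1. With u1 = 1, the clauses containing u1 are satisfied and ~u1 drops from the rest; 4 of the 2^4 = 16 assignments to the other variables satisfy what remains.
With u1 = 0, by the same count on the reduced clause set, 2 assignments work.
Total: 4 + 2 = 6.

6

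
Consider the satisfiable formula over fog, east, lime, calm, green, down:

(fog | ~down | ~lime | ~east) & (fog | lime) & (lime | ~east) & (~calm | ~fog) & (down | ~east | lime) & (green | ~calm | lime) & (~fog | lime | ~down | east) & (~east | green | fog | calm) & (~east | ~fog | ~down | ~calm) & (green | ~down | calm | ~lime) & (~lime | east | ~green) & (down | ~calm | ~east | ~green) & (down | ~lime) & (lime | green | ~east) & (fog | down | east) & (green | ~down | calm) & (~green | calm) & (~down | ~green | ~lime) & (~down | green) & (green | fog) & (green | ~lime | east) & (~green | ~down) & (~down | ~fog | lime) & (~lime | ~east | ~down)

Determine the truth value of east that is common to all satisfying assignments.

False

Suppose east = 1.
Unit clause (lime) forces lime = 1.
Unit clause (down) forces down = 1.
That conflicts with the unit clause (~down).
So every satisfying assignment has east = False.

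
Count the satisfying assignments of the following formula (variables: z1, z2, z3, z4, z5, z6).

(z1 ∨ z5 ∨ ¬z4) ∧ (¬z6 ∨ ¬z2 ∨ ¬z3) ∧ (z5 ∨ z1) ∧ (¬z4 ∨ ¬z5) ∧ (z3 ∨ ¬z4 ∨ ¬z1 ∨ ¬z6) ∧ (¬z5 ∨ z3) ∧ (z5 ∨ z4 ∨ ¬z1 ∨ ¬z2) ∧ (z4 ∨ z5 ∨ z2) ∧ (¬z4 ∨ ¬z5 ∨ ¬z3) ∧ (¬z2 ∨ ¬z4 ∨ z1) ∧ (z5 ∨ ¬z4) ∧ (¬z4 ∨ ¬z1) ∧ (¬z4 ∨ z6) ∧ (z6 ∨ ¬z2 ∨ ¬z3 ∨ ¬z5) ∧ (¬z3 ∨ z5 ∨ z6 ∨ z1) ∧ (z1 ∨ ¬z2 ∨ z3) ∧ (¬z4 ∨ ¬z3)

There are 2^6 = 64 truth assignments over (z1, z2, z3, z4, z5, z6).
Split on z2. With z2 = True, the clauses containing z2 are satisfied and ¬z2 drops from the rest; 0 of the 2^5 = 32 assignments to the other variables satisfy what remains.
With z2 = False, by the same count on the reduced clause set, 4 assignments work.
(One model: z1=F, z2=F, z3=T, z4=F, z5=T, z6=F.)
Total: 0 + 4 = 4.

4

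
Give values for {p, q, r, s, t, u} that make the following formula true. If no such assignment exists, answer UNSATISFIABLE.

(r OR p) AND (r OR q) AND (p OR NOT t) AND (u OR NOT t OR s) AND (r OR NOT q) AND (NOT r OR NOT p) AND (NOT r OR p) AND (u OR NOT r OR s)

UNSATISFIABLE

Try r = true.
The clause (NOT p) is unit, so p = false.
Now (p) is unsatisfied and unit — conflict.
Undo r and try r = false.
The clause (p) is unit, so p = true.
The clause (q) is unit, so q = true.
Now (NOT q) is unsatisfied and unit — conflict.
Neither r = true nor r = false works.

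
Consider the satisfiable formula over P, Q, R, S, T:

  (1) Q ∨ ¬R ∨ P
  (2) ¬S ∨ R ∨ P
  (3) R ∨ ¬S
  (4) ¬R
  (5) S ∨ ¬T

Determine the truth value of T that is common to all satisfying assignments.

Suppose T = True.
(¬R) alone gives R = False.
(¬S) alone gives S = False.
That conflicts with the unit clause (S).
So every satisfying assignment has T = False.

False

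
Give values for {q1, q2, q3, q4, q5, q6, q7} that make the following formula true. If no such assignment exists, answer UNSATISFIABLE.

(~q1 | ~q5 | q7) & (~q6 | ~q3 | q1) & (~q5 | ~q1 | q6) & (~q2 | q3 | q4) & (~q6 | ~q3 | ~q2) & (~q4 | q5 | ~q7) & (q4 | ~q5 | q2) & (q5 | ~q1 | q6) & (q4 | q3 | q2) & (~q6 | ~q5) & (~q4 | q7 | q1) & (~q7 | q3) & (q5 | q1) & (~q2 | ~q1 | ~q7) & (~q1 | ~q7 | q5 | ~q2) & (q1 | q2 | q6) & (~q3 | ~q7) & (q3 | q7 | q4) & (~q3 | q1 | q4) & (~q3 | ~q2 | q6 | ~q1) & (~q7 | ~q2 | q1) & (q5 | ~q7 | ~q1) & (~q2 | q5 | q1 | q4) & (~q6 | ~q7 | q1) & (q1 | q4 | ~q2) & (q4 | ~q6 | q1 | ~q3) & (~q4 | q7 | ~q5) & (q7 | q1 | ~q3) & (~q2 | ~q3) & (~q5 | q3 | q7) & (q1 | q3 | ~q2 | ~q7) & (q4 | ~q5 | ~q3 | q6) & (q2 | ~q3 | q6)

q1: 1; q2: 1; q3: 0; q4: 1; q5: 0; q6: 1; q7: 0

Case q6 = 1:
Unit clause (~q5) forces q5 = 0.
Unit clause (q1) forces q1 = 1.
Unit clause (~q7) forces q7 = 0.
Case q3 = 0:
Unit clause (q4) forces q4 = 1.
Every clause is now satisfied; q2 is unconstrained.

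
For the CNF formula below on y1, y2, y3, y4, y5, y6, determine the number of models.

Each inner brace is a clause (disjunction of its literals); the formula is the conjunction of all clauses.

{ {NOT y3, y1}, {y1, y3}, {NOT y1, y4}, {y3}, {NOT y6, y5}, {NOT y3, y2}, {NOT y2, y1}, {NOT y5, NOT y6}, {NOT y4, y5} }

There are 2^6 = 64 truth assignments over (y1, y2, y3, y4, y5, y6).
Split on y1. With y1 = true, the clauses containing y1 are satisfied and NOT y1 drops from the rest; 1 of the 2^5 = 32 assignments to the other variables satisfy what remains.
With y1 = false, by the same count on the reduced clause set, 0 assignments work.
Total: 1 + 0 = 1.

1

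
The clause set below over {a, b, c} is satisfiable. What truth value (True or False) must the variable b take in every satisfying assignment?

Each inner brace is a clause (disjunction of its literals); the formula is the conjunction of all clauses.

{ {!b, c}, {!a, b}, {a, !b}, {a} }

Suppose b = false.
Unit clause (!a) forces a = false.
Now (a) is unsatisfied and unit — conflict.
So every satisfying assignment has b = True.

True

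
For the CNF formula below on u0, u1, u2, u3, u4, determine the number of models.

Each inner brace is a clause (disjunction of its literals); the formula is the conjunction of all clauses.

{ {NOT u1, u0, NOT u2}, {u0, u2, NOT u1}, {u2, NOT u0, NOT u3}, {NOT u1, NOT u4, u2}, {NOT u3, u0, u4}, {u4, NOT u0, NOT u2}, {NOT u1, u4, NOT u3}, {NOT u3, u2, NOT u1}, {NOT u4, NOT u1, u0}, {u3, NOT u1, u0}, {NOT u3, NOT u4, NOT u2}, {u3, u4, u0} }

There are 2^5 = 32 truth assignments over (u0, u1, u2, u3, u4).
Split on u2. With u2 = true, the clauses containing u2 are satisfied and NOT u2 drops from the rest; 3 of the 2^4 = 16 assignments to the other variables satisfy what remains.
With u2 = false, by the same count on the reduced clause set, 5 assignments work.
(One model: u0=F, u1=F, u2=F, u3=F, u4=T.)
Total: 3 + 5 = 8.

8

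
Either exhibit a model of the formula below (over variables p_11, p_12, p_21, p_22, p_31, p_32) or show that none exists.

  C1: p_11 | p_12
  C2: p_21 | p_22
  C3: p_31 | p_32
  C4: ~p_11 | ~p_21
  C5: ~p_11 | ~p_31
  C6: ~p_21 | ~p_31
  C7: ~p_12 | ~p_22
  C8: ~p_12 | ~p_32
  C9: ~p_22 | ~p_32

UNSATISFIABLE

Branch on p_11: set p_11 = 1.
(~p_21) alone gives p_21 = 0.
(p_22) alone gives p_22 = 1.
(~p_31) alone gives p_31 = 0.
(p_32) alone gives p_32 = 1.
But (~p_32) is also a unit clause — contradiction.
Undo p_11 and try p_11 = 0.
(p_12) alone gives p_12 = 1.
(~p_22) alone gives p_22 = 0.
(p_21) alone gives p_21 = 1.
(~p_31) alone gives p_31 = 0.
(p_32) alone gives p_32 = 1.
But (~p_32) is also a unit clause — contradiction.
Either choice for p_11 ends in contradiction.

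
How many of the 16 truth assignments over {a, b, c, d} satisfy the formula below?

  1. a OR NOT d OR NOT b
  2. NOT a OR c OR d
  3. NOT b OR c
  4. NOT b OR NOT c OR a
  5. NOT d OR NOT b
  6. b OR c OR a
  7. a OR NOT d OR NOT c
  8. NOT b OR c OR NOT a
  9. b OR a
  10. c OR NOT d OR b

There are 2^4 = 16 truth assignments over (a, b, c, d).
Check each against the 10 clauses (columns in the order a, b, c, d):
  F F F F  ✗ fails (b OR c OR a)
  F F F T  ✗ fails (b OR c OR a)
  F F T F  ✗ fails (b OR a)
  F F T T  ✗ fails (a OR NOT d OR NOT c)
  F T F F  ✗ fails (NOT b OR c)
  F T F T  ✗ fails (a OR NOT d OR NOT b)
  F T T F  ✗ fails (NOT b OR NOT c OR a)
  F T T T  ✗ fails (a OR NOT d OR NOT b)
  T F F F  ✗ fails (NOT a OR c OR d)
  T F F T  ✗ fails (c OR NOT d OR b)
  T F T F  ✓ satisfies all
  T F T T  ✓ satisfies all
  T T F F  ✗ fails (NOT a OR c OR d)
  T T F T  ✗ fails (NOT b OR c)
  T T T F  ✓ satisfies all
  T T T T  ✗ fails (NOT d OR NOT b)
3 of the 16 rows are models.

3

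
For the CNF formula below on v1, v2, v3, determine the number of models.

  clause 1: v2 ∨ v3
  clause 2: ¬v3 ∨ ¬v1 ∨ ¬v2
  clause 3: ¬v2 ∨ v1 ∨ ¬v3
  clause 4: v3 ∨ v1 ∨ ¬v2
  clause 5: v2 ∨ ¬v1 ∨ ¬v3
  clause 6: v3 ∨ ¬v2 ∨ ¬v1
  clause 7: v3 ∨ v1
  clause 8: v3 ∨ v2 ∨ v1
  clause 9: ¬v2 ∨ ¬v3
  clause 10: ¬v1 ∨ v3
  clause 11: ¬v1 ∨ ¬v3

There are 2^3 = 8 truth assignments over (v1, v2, v3).
Split on v1. With v1 = True, the clauses containing v1 are satisfied and ¬v1 drops from the rest; 0 of the 2^2 = 4 assignments to the other variables satisfy what remains.
With v1 = False, by the same count on the reduced clause set, 1 assignment works.
(One model: v1=F, v2=F, v3=T.)
Total: 0 + 1 = 1.

1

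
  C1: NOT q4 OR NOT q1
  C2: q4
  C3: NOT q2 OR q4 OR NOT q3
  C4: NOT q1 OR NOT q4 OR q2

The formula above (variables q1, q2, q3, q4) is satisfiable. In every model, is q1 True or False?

False

Suppose q1 = true.
The clause (NOT q4) is unit, so q4 = false.
Now (q4) is unsatisfied and unit — conflict.
So every satisfying assignment has q1 = False.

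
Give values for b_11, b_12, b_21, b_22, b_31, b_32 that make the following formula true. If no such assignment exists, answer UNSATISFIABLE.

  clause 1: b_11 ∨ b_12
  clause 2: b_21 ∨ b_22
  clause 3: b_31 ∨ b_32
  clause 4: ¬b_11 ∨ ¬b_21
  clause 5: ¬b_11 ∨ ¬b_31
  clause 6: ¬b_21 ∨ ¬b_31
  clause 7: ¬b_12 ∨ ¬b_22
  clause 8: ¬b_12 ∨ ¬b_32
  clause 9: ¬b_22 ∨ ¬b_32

Try b_11 = True.
The clause (¬b_21) is unit, so b_21 = False.
The clause (b_22) is unit, so b_22 = True.
The clause (¬b_31) is unit, so b_31 = False.
The clause (b_32) is unit, so b_32 = True.
But (¬b_32) is also a unit clause — contradiction.
So b_11 must be the other value — set b_11 = False.
The clause (b_12) is unit, so b_12 = True.
The clause (¬b_22) is unit, so b_22 = False.
The clause (b_21) is unit, so b_21 = True.
The clause (¬b_31) is unit, so b_31 = False.
The clause (b_32) is unit, so b_32 = True.
But (¬b_32) is also a unit clause — contradiction.
Both values of b_11 lead to a conflict.

UNSATISFIABLE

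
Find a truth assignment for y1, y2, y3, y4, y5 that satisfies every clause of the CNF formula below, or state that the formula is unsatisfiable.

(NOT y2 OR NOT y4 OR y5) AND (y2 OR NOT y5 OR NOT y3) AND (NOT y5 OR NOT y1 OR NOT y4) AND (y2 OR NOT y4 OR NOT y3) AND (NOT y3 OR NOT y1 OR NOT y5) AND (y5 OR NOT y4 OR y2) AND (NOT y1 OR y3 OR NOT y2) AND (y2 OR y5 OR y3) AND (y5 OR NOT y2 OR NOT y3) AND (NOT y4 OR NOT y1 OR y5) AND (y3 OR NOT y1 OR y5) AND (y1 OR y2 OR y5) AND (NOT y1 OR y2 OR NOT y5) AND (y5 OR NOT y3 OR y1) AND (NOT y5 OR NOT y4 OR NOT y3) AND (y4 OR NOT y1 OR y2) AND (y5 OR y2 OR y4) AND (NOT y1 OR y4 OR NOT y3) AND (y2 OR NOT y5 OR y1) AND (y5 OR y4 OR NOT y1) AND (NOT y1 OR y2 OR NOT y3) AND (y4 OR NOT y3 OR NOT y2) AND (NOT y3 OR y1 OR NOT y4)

y1: false, y2: true, y3: false, y4: true, y5: true

Case y2 = true:
Case y4 = true:
From the singleton clause (y5), y5 = true.
From the singleton clause (NOT y1), y1 = false.
From the singleton clause (NOT y3), y3 = false.
Every clause now holds.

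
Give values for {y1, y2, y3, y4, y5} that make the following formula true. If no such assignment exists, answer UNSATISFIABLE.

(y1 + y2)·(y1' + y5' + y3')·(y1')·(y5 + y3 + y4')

The clause (y1') is unit, so y1 = 0.
The clause (y2) is unit, so y2 = 1.
Try y5 = 1.
No clause remains; y3, y4 are free.

y1=0, y2=1, y3=1, y4=0, y5=1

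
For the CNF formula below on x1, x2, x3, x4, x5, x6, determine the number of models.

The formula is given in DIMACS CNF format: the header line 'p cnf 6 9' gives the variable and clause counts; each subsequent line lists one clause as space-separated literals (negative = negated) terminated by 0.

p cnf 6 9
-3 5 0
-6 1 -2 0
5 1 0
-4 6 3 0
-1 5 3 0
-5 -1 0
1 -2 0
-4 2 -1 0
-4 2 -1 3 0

There are 2^6 = 64 truth assignments over (x1, x2, x3, x4, x5, x6).
Split on x2. With x2 = True, the clauses containing x2 are satisfied and ¬x2 drops from the rest; 0 of the 2^5 = 32 assignments to the other variables satisfy what remains.
With x2 = False, by the same count on the reduced clause set, 7 assignments work.
Total: 0 + 7 = 7.

7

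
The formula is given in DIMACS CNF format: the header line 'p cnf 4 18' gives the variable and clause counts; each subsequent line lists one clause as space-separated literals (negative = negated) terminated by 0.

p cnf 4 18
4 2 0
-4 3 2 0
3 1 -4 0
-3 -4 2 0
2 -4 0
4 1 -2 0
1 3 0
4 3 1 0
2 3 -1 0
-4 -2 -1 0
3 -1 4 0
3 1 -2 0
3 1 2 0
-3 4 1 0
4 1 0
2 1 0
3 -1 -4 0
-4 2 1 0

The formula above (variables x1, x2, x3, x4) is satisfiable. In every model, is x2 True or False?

Suppose x2 = False.
Unit clause (x4) forces x4 = True.
That conflicts with the unit clause (¬x4).
So every satisfying assignment has x2 = True.

True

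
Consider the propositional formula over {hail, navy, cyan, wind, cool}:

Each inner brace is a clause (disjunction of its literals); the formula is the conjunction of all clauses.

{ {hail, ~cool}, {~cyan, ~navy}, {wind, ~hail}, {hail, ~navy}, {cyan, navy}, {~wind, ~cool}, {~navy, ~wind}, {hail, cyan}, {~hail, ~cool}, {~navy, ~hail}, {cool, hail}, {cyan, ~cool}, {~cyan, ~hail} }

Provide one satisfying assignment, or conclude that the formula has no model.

Suppose hail = 1.
From the singleton clause (wind), wind = 1.
From the singleton clause (~cool), cool = 0.
From the singleton clause (~navy), navy = 0.
From the singleton clause (cyan), cyan = 1.
That conflicts with the unit clause (~cyan).
So hail must be the other value — set hail = 0.
From the singleton clause (~cool), cool = 0.
That conflicts with the unit clause (cool).
Both values of hail lead to a conflict.

UNSATISFIABLE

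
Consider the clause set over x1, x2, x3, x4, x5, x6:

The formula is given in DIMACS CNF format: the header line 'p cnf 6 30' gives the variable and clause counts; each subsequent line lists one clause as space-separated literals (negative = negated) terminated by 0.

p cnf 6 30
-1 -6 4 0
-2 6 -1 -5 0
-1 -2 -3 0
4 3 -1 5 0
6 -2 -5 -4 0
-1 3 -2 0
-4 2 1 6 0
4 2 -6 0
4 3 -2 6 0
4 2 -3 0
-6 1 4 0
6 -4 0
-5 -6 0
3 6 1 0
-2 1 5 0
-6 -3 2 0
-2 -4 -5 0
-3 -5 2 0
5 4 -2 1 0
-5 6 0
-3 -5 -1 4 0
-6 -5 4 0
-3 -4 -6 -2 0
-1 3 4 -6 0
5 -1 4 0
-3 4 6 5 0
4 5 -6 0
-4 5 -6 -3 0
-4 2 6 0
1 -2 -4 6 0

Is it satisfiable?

Branch on x6: set x6 = True.
Unit clause (¬x5) forces x5 = False.
Unit clause (x4) forces x4 = True.
Unit clause (¬x3) forces x3 = False.
Branch on x1: set x1 = True.
Unit clause (¬x2) forces x2 = False.
This assignment satisfies each clause.
A satisfying assignment: x1: True,  x2: False,  x3: False,  x4: True,  x5: False,  x6: True.

Satisfiable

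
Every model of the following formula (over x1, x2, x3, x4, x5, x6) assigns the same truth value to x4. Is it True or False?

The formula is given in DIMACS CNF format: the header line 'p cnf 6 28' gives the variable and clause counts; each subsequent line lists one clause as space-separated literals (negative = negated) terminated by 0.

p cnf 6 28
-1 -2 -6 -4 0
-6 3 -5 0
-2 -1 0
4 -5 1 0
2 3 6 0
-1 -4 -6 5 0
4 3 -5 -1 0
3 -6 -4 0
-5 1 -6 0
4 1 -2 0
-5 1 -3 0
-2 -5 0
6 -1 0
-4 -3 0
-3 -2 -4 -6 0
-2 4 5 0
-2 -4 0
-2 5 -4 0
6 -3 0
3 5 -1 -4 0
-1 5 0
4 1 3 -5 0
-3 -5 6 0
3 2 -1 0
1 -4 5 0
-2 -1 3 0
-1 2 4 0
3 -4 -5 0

Suppose x4 = True.
The clause (¬x3) is unit, so x3 = False.
The clause (¬x6) is unit, so x6 = False.
The clause (x2) is unit, so x2 = True.
Now (¬x2) is unsatisfied and unit — conflict.
So every satisfying assignment has x4 = False.

False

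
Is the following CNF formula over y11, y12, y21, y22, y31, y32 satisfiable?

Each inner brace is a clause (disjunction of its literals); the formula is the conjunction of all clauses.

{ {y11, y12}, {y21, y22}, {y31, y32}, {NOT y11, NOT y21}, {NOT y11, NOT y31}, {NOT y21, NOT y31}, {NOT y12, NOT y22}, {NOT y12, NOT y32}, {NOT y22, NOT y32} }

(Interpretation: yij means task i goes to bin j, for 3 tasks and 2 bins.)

Unsatisfiable

Suppose y11 = true.
(NOT y21) alone gives y21 = false.
(y22) alone gives y22 = true.
(NOT y31) alone gives y31 = false.
(y32) alone gives y32 = true.
Now (NOT y32) is unsatisfied and unit — conflict.
That branch fails; take y11 = false instead.
(y12) alone gives y12 = true.
(NOT y22) alone gives y22 = false.
(y21) alone gives y21 = true.
(NOT y31) alone gives y31 = false.
(y32) alone gives y32 = true.
Now (NOT y32) is unsatisfied and unit — conflict.
Either choice for y11 ends in contradiction.
No assignment satisfies every clause.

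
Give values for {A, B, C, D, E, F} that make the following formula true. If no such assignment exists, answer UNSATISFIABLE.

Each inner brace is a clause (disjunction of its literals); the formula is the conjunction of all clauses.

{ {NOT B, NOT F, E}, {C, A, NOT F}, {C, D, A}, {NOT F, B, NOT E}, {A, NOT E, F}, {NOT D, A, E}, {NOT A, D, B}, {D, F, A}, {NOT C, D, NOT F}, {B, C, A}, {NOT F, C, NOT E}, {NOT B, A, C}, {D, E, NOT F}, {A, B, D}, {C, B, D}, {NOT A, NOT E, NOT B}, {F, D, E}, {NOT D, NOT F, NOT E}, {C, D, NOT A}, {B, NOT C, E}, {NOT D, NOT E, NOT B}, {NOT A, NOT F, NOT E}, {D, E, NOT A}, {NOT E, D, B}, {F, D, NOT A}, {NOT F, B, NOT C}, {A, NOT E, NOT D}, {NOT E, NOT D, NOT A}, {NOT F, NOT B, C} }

A: true, B: true, C: false, D: true, E: false, F: false

Branch on B: set B = true.
Branch on F: set F = false.
Branch on A: set A = true.
(NOT E) alone gives E = false.
(D) alone gives D = true.
All clauses hold; C can take either value.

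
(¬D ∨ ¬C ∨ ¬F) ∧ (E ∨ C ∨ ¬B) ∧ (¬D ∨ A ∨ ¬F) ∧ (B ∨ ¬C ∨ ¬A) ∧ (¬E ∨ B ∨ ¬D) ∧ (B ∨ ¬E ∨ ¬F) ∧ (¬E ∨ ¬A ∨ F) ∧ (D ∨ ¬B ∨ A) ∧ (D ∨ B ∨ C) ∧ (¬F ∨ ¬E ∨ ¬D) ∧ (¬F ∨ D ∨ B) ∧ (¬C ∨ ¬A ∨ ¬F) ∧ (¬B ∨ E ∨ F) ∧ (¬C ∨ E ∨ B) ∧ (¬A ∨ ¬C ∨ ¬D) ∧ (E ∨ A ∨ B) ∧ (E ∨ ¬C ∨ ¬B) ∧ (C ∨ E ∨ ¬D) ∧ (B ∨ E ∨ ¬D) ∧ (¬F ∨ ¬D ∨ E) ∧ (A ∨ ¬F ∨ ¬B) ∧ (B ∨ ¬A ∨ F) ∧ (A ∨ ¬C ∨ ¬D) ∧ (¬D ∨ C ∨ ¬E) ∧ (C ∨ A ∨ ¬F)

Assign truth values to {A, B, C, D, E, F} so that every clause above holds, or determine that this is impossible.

A=True, B=True, C=False, D=False, E=True, F=True

Suppose D = False.
Suppose B = True.
From the singleton clause (A), A = True.
Suppose E = True.
From the singleton clause (F), F = True.
From the singleton clause (¬C), C = False.
This assignment satisfies each clause.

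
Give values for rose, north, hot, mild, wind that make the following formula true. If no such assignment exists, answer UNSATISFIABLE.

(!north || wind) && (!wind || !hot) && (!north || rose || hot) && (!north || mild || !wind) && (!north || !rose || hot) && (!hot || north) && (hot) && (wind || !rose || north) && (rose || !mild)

UNSATISFIABLE

From the singleton clause (hot), hot = true.
From the singleton clause (!wind), wind = false.
From the singleton clause (!north), north = false.
But (north) is also a unit clause — contradiction.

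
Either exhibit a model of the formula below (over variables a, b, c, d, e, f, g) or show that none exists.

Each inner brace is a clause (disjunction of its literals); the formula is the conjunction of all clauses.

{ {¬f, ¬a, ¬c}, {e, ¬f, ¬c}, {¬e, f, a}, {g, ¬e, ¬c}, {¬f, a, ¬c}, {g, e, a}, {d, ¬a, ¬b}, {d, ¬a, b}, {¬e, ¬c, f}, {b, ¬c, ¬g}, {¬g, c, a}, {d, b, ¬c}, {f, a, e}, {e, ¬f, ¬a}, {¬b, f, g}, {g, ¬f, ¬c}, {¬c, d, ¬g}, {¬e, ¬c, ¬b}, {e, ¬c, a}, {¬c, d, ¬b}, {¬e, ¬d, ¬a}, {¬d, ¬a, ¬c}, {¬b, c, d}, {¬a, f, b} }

Try f = False.
Try e = False.
The clause (a) is unit, so a = True.
The clause (b) is unit, so b = True.
The clause (d) is unit, so d = True.
The clause (g) is unit, so g = True.
The clause (¬c) is unit, so c = False.
This assignment satisfies each clause.

a ↦ True; b ↦ True; c ↦ False; d ↦ True; e ↦ False; f ↦ False; g ↦ True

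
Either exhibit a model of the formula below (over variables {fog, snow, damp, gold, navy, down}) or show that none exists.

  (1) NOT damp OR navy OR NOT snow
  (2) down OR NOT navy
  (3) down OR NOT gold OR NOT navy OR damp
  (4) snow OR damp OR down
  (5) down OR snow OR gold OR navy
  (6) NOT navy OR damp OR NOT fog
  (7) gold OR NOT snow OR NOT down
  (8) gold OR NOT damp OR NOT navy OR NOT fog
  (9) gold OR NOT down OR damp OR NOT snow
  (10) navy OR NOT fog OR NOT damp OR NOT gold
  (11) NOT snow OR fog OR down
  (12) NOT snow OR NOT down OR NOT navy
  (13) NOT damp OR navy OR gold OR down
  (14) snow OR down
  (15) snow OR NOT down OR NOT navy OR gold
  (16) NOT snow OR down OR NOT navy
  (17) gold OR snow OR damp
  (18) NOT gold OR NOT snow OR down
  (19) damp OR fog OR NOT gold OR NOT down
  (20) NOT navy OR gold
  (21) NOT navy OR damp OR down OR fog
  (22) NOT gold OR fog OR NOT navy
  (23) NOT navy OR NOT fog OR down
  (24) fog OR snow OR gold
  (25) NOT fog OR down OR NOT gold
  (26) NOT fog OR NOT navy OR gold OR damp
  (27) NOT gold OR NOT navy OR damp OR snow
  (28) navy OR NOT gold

fog: true, snow: false, damp: true, gold: false, navy: false, down: true

Suppose down = true.
Suppose gold = false.
Unit clause (NOT snow) forces snow = false.
Unit clause (NOT navy) forces navy = false.
Unit clause (damp) forces damp = true.
Unit clause (fog) forces fog = true.
This assignment satisfies each clause.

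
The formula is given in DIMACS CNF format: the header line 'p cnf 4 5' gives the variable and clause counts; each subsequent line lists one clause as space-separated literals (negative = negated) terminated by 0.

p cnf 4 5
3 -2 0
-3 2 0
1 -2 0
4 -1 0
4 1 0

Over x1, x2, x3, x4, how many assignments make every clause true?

3

There are 2^4 = 16 truth assignments over (x1, x2, x3, x4).
Check each against the 5 clauses (columns in the order x1, x2, x3, x4):
  F F F F  ✗ fails (x4 ∨ x1)
  F F F T  ✓ satisfies all
  F F T F  ✗ fails (¬x3 ∨ x2)
  F F T T  ✗ fails (¬x3 ∨ x2)
  F T F F  ✗ fails (x3 ∨ ¬x2)
  F T F T  ✗ fails (x3 ∨ ¬x2)
  F T T F  ✗ fails (x1 ∨ ¬x2)
  F T T T  ✗ fails (x1 ∨ ¬x2)
  T F F F  ✗ fails (x4 ∨ ¬x1)
  T F F T  ✓ satisfies all
  T F T F  ✗ fails (¬x3 ∨ x2)
  T F T T  ✗ fails (¬x3 ∨ x2)
  T T F F  ✗ fails (x3 ∨ ¬x2)
  T T F T  ✗ fails (x3 ∨ ¬x2)
  T T T F  ✗ fails (x4 ∨ ¬x1)
  T T T T  ✓ satisfies all
3 of the 16 rows are models.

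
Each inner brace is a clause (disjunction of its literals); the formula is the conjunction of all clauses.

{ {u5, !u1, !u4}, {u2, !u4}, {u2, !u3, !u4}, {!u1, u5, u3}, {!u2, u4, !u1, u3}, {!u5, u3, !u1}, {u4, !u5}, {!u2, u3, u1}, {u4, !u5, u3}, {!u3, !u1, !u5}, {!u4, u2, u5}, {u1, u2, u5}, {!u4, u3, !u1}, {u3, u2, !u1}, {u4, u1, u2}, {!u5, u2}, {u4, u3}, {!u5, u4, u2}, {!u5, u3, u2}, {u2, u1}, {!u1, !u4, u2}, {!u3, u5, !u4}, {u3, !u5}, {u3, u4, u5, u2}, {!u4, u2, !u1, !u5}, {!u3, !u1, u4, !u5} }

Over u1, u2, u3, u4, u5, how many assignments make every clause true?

There are 2^5 = 32 truth assignments over (u1, u2, u3, u4, u5).
Split on u3. With u3 = true, the clauses containing u3 are satisfied and !u3 drops from the rest; 4 of the 2^4 = 16 assignments to the other variables satisfy what remains.
With u3 = false, by the same count on the reduced clause set, 0 assignments work.
(One model: u1=F, u2=T, u3=T, u4=F, u5=F.)
Total: 4 + 0 = 4.

4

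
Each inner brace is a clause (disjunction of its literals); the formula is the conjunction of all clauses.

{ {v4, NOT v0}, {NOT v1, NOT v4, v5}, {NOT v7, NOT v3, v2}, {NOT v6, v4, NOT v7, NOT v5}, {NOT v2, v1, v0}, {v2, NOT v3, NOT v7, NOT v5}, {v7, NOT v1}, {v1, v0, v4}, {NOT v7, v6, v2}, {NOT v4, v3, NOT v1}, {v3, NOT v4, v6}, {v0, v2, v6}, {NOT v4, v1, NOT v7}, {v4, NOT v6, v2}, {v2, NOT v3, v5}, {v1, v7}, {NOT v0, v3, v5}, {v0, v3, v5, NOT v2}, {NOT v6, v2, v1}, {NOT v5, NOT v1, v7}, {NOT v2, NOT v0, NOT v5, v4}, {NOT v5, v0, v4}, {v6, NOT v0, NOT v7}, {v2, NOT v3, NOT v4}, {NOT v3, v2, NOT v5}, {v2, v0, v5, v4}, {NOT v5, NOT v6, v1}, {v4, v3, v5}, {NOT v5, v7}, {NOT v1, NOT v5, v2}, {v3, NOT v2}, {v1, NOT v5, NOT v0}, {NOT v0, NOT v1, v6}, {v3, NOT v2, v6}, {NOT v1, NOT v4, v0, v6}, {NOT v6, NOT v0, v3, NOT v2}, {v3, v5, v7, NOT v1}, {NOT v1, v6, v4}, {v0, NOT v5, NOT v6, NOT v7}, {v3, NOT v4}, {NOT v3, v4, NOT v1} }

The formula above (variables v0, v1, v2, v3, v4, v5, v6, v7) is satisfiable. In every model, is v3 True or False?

True

Suppose v3 = false.
Unit clause (NOT v2) forces v2 = false.
Unit clause (NOT v4) forces v4 = false.
Unit clause (NOT v0) forces v0 = false.
Unit clause (v1) forces v1 = true.
Unit clause (v7) forces v7 = true.
Unit clause (v6) forces v6 = true.
That conflicts with the unit clause (NOT v6).
So every satisfying assignment has v3 = True.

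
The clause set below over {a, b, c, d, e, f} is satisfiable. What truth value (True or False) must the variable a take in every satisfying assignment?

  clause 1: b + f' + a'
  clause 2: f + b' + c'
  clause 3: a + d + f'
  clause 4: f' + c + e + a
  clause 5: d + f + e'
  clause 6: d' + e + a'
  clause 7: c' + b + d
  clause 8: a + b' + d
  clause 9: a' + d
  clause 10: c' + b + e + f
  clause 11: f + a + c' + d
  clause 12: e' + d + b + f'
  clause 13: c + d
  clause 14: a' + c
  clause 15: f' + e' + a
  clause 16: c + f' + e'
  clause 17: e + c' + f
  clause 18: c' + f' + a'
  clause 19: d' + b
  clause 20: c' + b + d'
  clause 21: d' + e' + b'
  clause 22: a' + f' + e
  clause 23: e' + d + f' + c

Suppose a = 1.
Unit clause (d) forces d = 1.
Unit clause (e) forces e = 1.
Unit clause (c) forces c = 1.
Unit clause (f') forces f = 0.
Unit clause (b') forces b = 0.
Now (b) is unsatisfied and unit — conflict.
So every satisfying assignment has a = False.

False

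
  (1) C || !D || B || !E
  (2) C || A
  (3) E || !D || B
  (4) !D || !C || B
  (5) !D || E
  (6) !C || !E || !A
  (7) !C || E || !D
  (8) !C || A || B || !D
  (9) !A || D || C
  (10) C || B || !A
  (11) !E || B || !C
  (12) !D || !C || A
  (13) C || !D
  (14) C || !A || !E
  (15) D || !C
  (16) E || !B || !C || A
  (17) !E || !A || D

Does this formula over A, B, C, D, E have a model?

No, unsatisfiable

Suppose C = true.
From the singleton clause (D), D = true.
From the singleton clause (B), B = true.
From the singleton clause (E), E = true.
From the singleton clause (!A), A = false.
Now (A) is unsatisfied and unit — conflict.
Undo C and try C = false.
From the singleton clause (A), A = true.
From the singleton clause (D), D = true.
Now (!D) is unsatisfied and unit — conflict.
Either choice for C ends in contradiction.
No assignment satisfies every clause.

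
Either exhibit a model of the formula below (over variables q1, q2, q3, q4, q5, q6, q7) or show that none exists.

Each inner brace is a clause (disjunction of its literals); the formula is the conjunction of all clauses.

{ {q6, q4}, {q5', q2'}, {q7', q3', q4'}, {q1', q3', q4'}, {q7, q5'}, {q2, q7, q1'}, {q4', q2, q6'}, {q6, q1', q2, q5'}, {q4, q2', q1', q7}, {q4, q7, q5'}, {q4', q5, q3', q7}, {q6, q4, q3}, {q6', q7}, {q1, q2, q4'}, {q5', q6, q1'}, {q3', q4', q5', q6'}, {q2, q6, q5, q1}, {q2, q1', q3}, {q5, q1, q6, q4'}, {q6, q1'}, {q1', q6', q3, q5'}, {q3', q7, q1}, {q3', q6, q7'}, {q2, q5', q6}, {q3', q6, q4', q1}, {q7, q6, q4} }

q1 ↦ 1, q2 ↦ 1, q3 ↦ 1, q4 ↦ 0, q5 ↦ 0, q6 ↦ 1, q7 ↦ 1

Branch on q6: set q6 = 1.
Unit clause (q7) forces q7 = 1.
Branch on q5: set q5 = 0.
Branch on q3: set q3 = 1.
Unit clause (q4') forces q4 = 0.
All clauses hold; q1, q2 can take either value.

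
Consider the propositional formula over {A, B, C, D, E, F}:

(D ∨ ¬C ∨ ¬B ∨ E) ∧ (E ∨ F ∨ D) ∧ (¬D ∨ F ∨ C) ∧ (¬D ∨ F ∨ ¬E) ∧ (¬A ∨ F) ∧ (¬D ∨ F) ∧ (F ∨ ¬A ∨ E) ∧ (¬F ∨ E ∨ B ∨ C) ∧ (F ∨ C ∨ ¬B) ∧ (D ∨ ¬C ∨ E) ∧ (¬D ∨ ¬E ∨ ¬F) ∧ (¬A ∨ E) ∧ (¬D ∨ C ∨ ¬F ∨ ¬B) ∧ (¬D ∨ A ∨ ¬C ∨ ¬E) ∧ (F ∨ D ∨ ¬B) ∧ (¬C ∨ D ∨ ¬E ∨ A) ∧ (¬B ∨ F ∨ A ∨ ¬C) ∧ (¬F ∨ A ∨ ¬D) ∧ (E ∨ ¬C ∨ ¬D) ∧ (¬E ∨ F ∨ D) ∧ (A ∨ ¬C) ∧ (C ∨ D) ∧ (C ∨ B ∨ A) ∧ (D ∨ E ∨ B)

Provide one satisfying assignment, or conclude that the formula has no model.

A: True, B: True, C: True, D: False, E: True, F: True

Try A = True.
(F) alone gives F = True.
(E) alone gives E = True.
(¬D) alone gives D = False.
(C) alone gives C = True.
Every clause is now satisfied; B is unconstrained.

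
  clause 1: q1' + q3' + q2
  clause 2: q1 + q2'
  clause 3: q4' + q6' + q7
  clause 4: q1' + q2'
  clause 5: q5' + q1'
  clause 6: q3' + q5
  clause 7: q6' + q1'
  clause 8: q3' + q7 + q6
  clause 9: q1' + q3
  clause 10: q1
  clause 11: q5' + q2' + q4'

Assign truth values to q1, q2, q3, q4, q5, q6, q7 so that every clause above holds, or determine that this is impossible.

Unit clause (q1) forces q1 = 1.
Unit clause (q2') forces q2 = 0.
Unit clause (q3') forces q3 = 0.
Now (q3) is unsatisfied and unit — conflict.

UNSATISFIABLE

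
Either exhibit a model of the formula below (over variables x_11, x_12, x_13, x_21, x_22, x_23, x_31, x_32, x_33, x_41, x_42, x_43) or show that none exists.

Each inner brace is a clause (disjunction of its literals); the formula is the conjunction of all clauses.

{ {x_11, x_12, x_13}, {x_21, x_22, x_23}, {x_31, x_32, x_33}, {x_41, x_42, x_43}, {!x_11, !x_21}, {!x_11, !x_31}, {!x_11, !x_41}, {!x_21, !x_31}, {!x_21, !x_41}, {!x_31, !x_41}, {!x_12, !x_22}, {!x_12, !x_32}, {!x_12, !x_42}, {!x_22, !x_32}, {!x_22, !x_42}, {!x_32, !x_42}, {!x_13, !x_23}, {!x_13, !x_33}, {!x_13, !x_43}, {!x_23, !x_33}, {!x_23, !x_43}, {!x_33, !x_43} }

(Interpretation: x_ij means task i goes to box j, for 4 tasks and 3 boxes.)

Try x_11 = false.
Try x_12 = true.
Unit clause (!x_22) forces x_22 = false.
Unit clause (!x_32) forces x_32 = false.
Unit clause (!x_42) forces x_42 = false.
Try x_21 = true.
Unit clause (!x_31) forces x_31 = false.
Unit clause (x_33) forces x_33 = true.
Unit clause (!x_41) forces x_41 = false.
Unit clause (x_43) forces x_43 = true.
That conflicts with the unit clause (!x_43).
That branch fails; take x_21 = false instead.
Unit clause (x_23) forces x_23 = true.
Unit clause (!x_13) forces x_13 = false.
Unit clause (!x_33) forces x_33 = false.
Unit clause (x_31) forces x_31 = true.
Unit clause (!x_41) forces x_41 = false.
Unit clause (x_43) forces x_43 = true.
That conflicts with the unit clause (!x_43).
Neither x_21 = true nor x_21 = false works.
That branch fails; take x_12 = false instead.
Unit clause (x_13) forces x_13 = true.
Unit clause (!x_23) forces x_23 = false.
Unit clause (!x_33) forces x_33 = false.
Unit clause (!x_43) forces x_43 = false.
Try x_21 = true.
Unit clause (!x_31) forces x_31 = false.
Unit clause (x_32) forces x_32 = true.
Unit clause (!x_41) forces x_41 = false.
Unit clause (x_42) forces x_42 = true.
That conflicts with the unit clause (!x_42).
That branch fails; take x_21 = false instead.
Unit clause (x_22) forces x_22 = true.
Unit clause (!x_32) forces x_32 = false.
Unit clause (x_31) forces x_31 = true.
Unit clause (!x_41) forces x_41 = false.
Unit clause (x_42) forces x_42 = true.
That conflicts with the unit clause (!x_42).
Neither x_21 = true nor x_21 = false works.
Neither x_12 = true nor x_12 = false works.
That branch fails; take x_11 = true instead.
Unit clause (!x_21) forces x_21 = false.
Unit clause (!x_31) forces x_31 = false.
Unit clause (!x_41) forces x_41 = false.
Try x_22 = true.
Unit clause (!x_12) forces x_12 = false.
Unit clause (!x_32) forces x_32 = false.
Unit clause (x_33) forces x_33 = true.
Unit clause (!x_42) forces x_42 = false.
Unit clause (x_43) forces x_43 = true.
That conflicts with the unit clause (!x_43).
That branch fails; take x_22 = false instead.
Unit clause (x_23) forces x_23 = true.
Unit clause (!x_13) forces x_13 = false.
Unit clause (!x_33) forces x_33 = false.
Unit clause (x_32) forces x_32 = true.
Unit clause (!x_12) forces x_12 = false.
Unit clause (!x_42) forces x_42 = false.
Unit clause (x_43) forces x_43 = true.
That conflicts with the unit clause (!x_43).
Neither x_22 = true nor x_22 = false works.
Neither x_11 = true nor x_11 = false works.

UNSATISFIABLE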